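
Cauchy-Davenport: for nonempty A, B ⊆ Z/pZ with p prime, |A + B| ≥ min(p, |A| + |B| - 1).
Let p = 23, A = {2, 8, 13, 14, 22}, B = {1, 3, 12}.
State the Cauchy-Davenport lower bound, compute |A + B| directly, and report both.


Cauchy-Davenport: |A + B| ≥ min(p, |A| + |B| - 1) for A, B nonempty in Z/pZ.
|A| = 5, |B| = 3, p = 23.
CD lower bound = min(23, 5 + 3 - 1) = min(23, 7) = 7.
Compute A + B mod 23 directly:
a = 2: 2+1=3, 2+3=5, 2+12=14
a = 8: 8+1=9, 8+3=11, 8+12=20
a = 13: 13+1=14, 13+3=16, 13+12=2
a = 14: 14+1=15, 14+3=17, 14+12=3
a = 22: 22+1=0, 22+3=2, 22+12=11
A + B = {0, 2, 3, 5, 9, 11, 14, 15, 16, 17, 20}, so |A + B| = 11.
Verify: 11 ≥ 7? Yes ✓.

CD lower bound = 7, actual |A + B| = 11.


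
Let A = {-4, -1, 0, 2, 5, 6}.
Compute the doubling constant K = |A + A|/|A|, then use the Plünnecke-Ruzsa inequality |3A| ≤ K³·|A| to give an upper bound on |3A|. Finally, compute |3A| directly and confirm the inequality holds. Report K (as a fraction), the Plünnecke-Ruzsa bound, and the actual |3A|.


|A| = 6.
Step 1: Compute A + A by enumerating all 36 pairs.
A + A = {-8, -5, -4, -2, -1, 0, 1, 2, 4, 5, 6, 7, 8, 10, 11, 12}, so |A + A| = 16.
Step 2: Doubling constant K = |A + A|/|A| = 16/6 = 16/6 ≈ 2.6667.
Step 3: Plünnecke-Ruzsa gives |3A| ≤ K³·|A| = (2.6667)³ · 6 ≈ 113.7778.
Step 4: Compute 3A = A + A + A directly by enumerating all triples (a,b,c) ∈ A³; |3A| = 28.
Step 5: Check 28 ≤ 113.7778? Yes ✓.

K = 16/6, Plünnecke-Ruzsa bound K³|A| ≈ 113.7778, |3A| = 28, inequality holds.


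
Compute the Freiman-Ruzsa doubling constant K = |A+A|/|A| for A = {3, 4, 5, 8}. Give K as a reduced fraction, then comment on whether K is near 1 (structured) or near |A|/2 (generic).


|A| = 4.
Compute A + A by enumerating all 16 pairs.
A + A = {6, 7, 8, 9, 10, 11, 12, 13, 16}, so |A + A| = 9.
K = |A + A| / |A| = 9/4 (already in lowest terms) ≈ 2.2500.
Reference: AP of size 4 gives K = 7/4 ≈ 1.7500; a fully generic set of size 4 gives K ≈ 2.5000.

|A| = 4, |A + A| = 9, K = 9/4.


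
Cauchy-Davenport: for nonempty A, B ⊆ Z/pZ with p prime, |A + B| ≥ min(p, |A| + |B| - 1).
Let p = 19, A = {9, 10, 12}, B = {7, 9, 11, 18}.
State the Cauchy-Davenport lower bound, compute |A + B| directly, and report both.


Cauchy-Davenport: |A + B| ≥ min(p, |A| + |B| - 1) for A, B nonempty in Z/pZ.
|A| = 3, |B| = 4, p = 19.
CD lower bound = min(19, 3 + 4 - 1) = min(19, 6) = 6.
Compute A + B mod 19 directly:
a = 9: 9+7=16, 9+9=18, 9+11=1, 9+18=8
a = 10: 10+7=17, 10+9=0, 10+11=2, 10+18=9
a = 12: 12+7=0, 12+9=2, 12+11=4, 12+18=11
A + B = {0, 1, 2, 4, 8, 9, 11, 16, 17, 18}, so |A + B| = 10.
Verify: 10 ≥ 6? Yes ✓.

CD lower bound = 6, actual |A + B| = 10.


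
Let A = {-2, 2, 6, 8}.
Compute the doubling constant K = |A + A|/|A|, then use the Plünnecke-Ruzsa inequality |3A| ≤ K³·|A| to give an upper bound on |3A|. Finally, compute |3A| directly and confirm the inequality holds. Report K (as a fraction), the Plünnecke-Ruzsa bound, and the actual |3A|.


|A| = 4.
Step 1: Compute A + A by enumerating all 16 pairs.
A + A = {-4, 0, 4, 6, 8, 10, 12, 14, 16}, so |A + A| = 9.
Step 2: Doubling constant K = |A + A|/|A| = 9/4 = 9/4 ≈ 2.2500.
Step 3: Plünnecke-Ruzsa gives |3A| ≤ K³·|A| = (2.2500)³ · 4 ≈ 45.5625.
Step 4: Compute 3A = A + A + A directly by enumerating all triples (a,b,c) ∈ A³; |3A| = 14.
Step 5: Check 14 ≤ 45.5625? Yes ✓.

K = 9/4, Plünnecke-Ruzsa bound K³|A| ≈ 45.5625, |3A| = 14, inequality holds.


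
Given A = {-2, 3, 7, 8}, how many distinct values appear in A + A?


A + A = {a + a' : a, a' ∈ A}; |A| = 4.
General bounds: 2|A| - 1 ≤ |A + A| ≤ |A|(|A|+1)/2, i.e. 7 ≤ |A + A| ≤ 10.
Lower bound 2|A|-1 is attained iff A is an arithmetic progression.
Enumerate sums a + a' for a ≤ a' (symmetric, so this suffices):
a = -2: -2+-2=-4, -2+3=1, -2+7=5, -2+8=6
a = 3: 3+3=6, 3+7=10, 3+8=11
a = 7: 7+7=14, 7+8=15
a = 8: 8+8=16
Distinct sums: {-4, 1, 5, 6, 10, 11, 14, 15, 16}
|A + A| = 9

|A + A| = 9


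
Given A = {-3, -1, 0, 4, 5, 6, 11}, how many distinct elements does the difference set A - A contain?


A - A = {a - a' : a, a' ∈ A}; |A| = 7.
Bounds: 2|A|-1 ≤ |A - A| ≤ |A|² - |A| + 1, i.e. 13 ≤ |A - A| ≤ 43.
Note: 0 ∈ A - A always (from a - a). The set is symmetric: if d ∈ A - A then -d ∈ A - A.
Enumerate nonzero differences d = a - a' with a > a' (then include -d):
Positive differences: {1, 2, 3, 4, 5, 6, 7, 8, 9, 11, 12, 14}
Full difference set: {0} ∪ (positive diffs) ∪ (negative diffs).
|A - A| = 1 + 2·12 = 25 (matches direct enumeration: 25).

|A - A| = 25


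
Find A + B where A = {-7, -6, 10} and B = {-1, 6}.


A + B = {a + b : a ∈ A, b ∈ B}.
Enumerate all |A|·|B| = 3·2 = 6 pairs (a, b) and collect distinct sums.
a = -7: -7+-1=-8, -7+6=-1
a = -6: -6+-1=-7, -6+6=0
a = 10: 10+-1=9, 10+6=16
Collecting distinct sums: A + B = {-8, -7, -1, 0, 9, 16}
|A + B| = 6

A + B = {-8, -7, -1, 0, 9, 16}


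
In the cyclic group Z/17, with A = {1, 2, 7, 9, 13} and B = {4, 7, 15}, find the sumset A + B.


Work in Z/17Z: reduce every sum a + b modulo 17.
Enumerate all 15 pairs:
a = 1: 1+4=5, 1+7=8, 1+15=16
a = 2: 2+4=6, 2+7=9, 2+15=0
a = 7: 7+4=11, 7+7=14, 7+15=5
a = 9: 9+4=13, 9+7=16, 9+15=7
a = 13: 13+4=0, 13+7=3, 13+15=11
Distinct residues collected: {0, 3, 5, 6, 7, 8, 9, 11, 13, 14, 16}
|A + B| = 11 (out of 17 total residues).

A + B = {0, 3, 5, 6, 7, 8, 9, 11, 13, 14, 16}


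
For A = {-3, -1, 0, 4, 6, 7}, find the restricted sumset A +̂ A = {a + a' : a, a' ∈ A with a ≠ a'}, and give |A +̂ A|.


Restricted sumset: A +̂ A = {a + a' : a ∈ A, a' ∈ A, a ≠ a'}.
Equivalently, take A + A and drop any sum 2a that is achievable ONLY as a + a for a ∈ A (i.e. sums representable only with equal summands).
Enumerate pairs (a, a') with a < a' (symmetric, so each unordered pair gives one sum; this covers all a ≠ a'):
  -3 + -1 = -4
  -3 + 0 = -3
  -3 + 4 = 1
  -3 + 6 = 3
  -3 + 7 = 4
  -1 + 0 = -1
  -1 + 4 = 3
  -1 + 6 = 5
  -1 + 7 = 6
  0 + 4 = 4
  0 + 6 = 6
  0 + 7 = 7
  4 + 6 = 10
  4 + 7 = 11
  6 + 7 = 13
Collected distinct sums: {-4, -3, -1, 1, 3, 4, 5, 6, 7, 10, 11, 13}
|A +̂ A| = 12
(Reference bound: |A +̂ A| ≥ 2|A| - 3 for |A| ≥ 2, with |A| = 6 giving ≥ 9.)

|A +̂ A| = 12


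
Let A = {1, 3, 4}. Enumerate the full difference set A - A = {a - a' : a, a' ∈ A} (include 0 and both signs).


A - A = {a - a' : a, a' ∈ A}.
Compute a - a' for each ordered pair (a, a'):
a = 1: 1-1=0, 1-3=-2, 1-4=-3
a = 3: 3-1=2, 3-3=0, 3-4=-1
a = 4: 4-1=3, 4-3=1, 4-4=0
Collecting distinct values (and noting 0 appears from a-a):
A - A = {-3, -2, -1, 0, 1, 2, 3}
|A - A| = 7

A - A = {-3, -2, -1, 0, 1, 2, 3}


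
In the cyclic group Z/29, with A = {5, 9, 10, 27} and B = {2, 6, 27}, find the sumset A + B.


Work in Z/29Z: reduce every sum a + b modulo 29.
Enumerate all 12 pairs:
a = 5: 5+2=7, 5+6=11, 5+27=3
a = 9: 9+2=11, 9+6=15, 9+27=7
a = 10: 10+2=12, 10+6=16, 10+27=8
a = 27: 27+2=0, 27+6=4, 27+27=25
Distinct residues collected: {0, 3, 4, 7, 8, 11, 12, 15, 16, 25}
|A + B| = 10 (out of 29 total residues).

A + B = {0, 3, 4, 7, 8, 11, 12, 15, 16, 25}


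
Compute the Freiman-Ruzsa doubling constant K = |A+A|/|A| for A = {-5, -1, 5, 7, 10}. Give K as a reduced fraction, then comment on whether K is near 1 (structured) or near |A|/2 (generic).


|A| = 5.
Compute A + A by enumerating all 25 pairs.
A + A = {-10, -6, -2, 0, 2, 4, 5, 6, 9, 10, 12, 14, 15, 17, 20}, so |A + A| = 15.
K = |A + A| / |A| = 15/5 = 3/1 ≈ 3.0000.
Reference: AP of size 5 gives K = 9/5 ≈ 1.8000; a fully generic set of size 5 gives K ≈ 3.0000.

|A| = 5, |A + A| = 15, K = 15/5 = 3/1.


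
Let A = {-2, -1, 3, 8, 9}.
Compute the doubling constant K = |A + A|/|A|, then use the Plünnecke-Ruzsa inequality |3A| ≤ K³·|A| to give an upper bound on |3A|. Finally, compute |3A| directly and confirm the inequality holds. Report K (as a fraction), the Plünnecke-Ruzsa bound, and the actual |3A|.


|A| = 5.
Step 1: Compute A + A by enumerating all 25 pairs.
A + A = {-4, -3, -2, 1, 2, 6, 7, 8, 11, 12, 16, 17, 18}, so |A + A| = 13.
Step 2: Doubling constant K = |A + A|/|A| = 13/5 = 13/5 ≈ 2.6000.
Step 3: Plünnecke-Ruzsa gives |3A| ≤ K³·|A| = (2.6000)³ · 5 ≈ 87.8800.
Step 4: Compute 3A = A + A + A directly by enumerating all triples (a,b,c) ∈ A³; |3A| = 25.
Step 5: Check 25 ≤ 87.8800? Yes ✓.

K = 13/5, Plünnecke-Ruzsa bound K³|A| ≈ 87.8800, |3A| = 25, inequality holds.


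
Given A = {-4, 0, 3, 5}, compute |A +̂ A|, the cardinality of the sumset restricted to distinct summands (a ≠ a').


Restricted sumset: A +̂ A = {a + a' : a ∈ A, a' ∈ A, a ≠ a'}.
Equivalently, take A + A and drop any sum 2a that is achievable ONLY as a + a for a ∈ A (i.e. sums representable only with equal summands).
Enumerate pairs (a, a') with a < a' (symmetric, so each unordered pair gives one sum; this covers all a ≠ a'):
  -4 + 0 = -4
  -4 + 3 = -1
  -4 + 5 = 1
  0 + 3 = 3
  0 + 5 = 5
  3 + 5 = 8
Collected distinct sums: {-4, -1, 1, 3, 5, 8}
|A +̂ A| = 6
(Reference bound: |A +̂ A| ≥ 2|A| - 3 for |A| ≥ 2, with |A| = 4 giving ≥ 5.)

|A +̂ A| = 6


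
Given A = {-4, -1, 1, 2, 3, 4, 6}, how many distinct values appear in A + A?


A + A = {a + a' : a, a' ∈ A}; |A| = 7.
General bounds: 2|A| - 1 ≤ |A + A| ≤ |A|(|A|+1)/2, i.e. 13 ≤ |A + A| ≤ 28.
Lower bound 2|A|-1 is attained iff A is an arithmetic progression.
Enumerate sums a + a' for a ≤ a' (symmetric, so this suffices):
a = -4: -4+-4=-8, -4+-1=-5, -4+1=-3, -4+2=-2, -4+3=-1, -4+4=0, -4+6=2
a = -1: -1+-1=-2, -1+1=0, -1+2=1, -1+3=2, -1+4=3, -1+6=5
a = 1: 1+1=2, 1+2=3, 1+3=4, 1+4=5, 1+6=7
a = 2: 2+2=4, 2+3=5, 2+4=6, 2+6=8
a = 3: 3+3=6, 3+4=7, 3+6=9
a = 4: 4+4=8, 4+6=10
a = 6: 6+6=12
Distinct sums: {-8, -5, -3, -2, -1, 0, 1, 2, 3, 4, 5, 6, 7, 8, 9, 10, 12}
|A + A| = 17

|A + A| = 17


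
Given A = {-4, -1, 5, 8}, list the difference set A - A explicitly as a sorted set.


A - A = {a - a' : a, a' ∈ A}.
Compute a - a' for each ordered pair (a, a'):
a = -4: -4--4=0, -4--1=-3, -4-5=-9, -4-8=-12
a = -1: -1--4=3, -1--1=0, -1-5=-6, -1-8=-9
a = 5: 5--4=9, 5--1=6, 5-5=0, 5-8=-3
a = 8: 8--4=12, 8--1=9, 8-5=3, 8-8=0
Collecting distinct values (and noting 0 appears from a-a):
A - A = {-12, -9, -6, -3, 0, 3, 6, 9, 12}
|A - A| = 9

A - A = {-12, -9, -6, -3, 0, 3, 6, 9, 12}


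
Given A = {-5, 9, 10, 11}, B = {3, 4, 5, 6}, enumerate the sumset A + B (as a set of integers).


A + B = {a + b : a ∈ A, b ∈ B}.
Enumerate all |A|·|B| = 4·4 = 16 pairs (a, b) and collect distinct sums.
a = -5: -5+3=-2, -5+4=-1, -5+5=0, -5+6=1
a = 9: 9+3=12, 9+4=13, 9+5=14, 9+6=15
a = 10: 10+3=13, 10+4=14, 10+5=15, 10+6=16
a = 11: 11+3=14, 11+4=15, 11+5=16, 11+6=17
Collecting distinct sums: A + B = {-2, -1, 0, 1, 12, 13, 14, 15, 16, 17}
|A + B| = 10

A + B = {-2, -1, 0, 1, 12, 13, 14, 15, 16, 17}


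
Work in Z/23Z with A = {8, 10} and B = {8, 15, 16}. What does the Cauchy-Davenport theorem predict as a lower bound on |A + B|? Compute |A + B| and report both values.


Cauchy-Davenport: |A + B| ≥ min(p, |A| + |B| - 1) for A, B nonempty in Z/pZ.
|A| = 2, |B| = 3, p = 23.
CD lower bound = min(23, 2 + 3 - 1) = min(23, 4) = 4.
Compute A + B mod 23 directly:
a = 8: 8+8=16, 8+15=0, 8+16=1
a = 10: 10+8=18, 10+15=2, 10+16=3
A + B = {0, 1, 2, 3, 16, 18}, so |A + B| = 6.
Verify: 6 ≥ 4? Yes ✓.

CD lower bound = 4, actual |A + B| = 6.


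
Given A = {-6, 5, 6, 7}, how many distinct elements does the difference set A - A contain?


A - A = {a - a' : a, a' ∈ A}; |A| = 4.
Bounds: 2|A|-1 ≤ |A - A| ≤ |A|² - |A| + 1, i.e. 7 ≤ |A - A| ≤ 13.
Note: 0 ∈ A - A always (from a - a). The set is symmetric: if d ∈ A - A then -d ∈ A - A.
Enumerate nonzero differences d = a - a' with a > a' (then include -d):
Positive differences: {1, 2, 11, 12, 13}
Full difference set: {0} ∪ (positive diffs) ∪ (negative diffs).
|A - A| = 1 + 2·5 = 11 (matches direct enumeration: 11).

|A - A| = 11


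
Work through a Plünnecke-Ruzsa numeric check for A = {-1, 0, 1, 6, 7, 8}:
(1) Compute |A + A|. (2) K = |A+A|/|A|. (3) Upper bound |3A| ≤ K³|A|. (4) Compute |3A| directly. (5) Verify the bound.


|A| = 6.
Step 1: Compute A + A by enumerating all 36 pairs.
A + A = {-2, -1, 0, 1, 2, 5, 6, 7, 8, 9, 12, 13, 14, 15, 16}, so |A + A| = 15.
Step 2: Doubling constant K = |A + A|/|A| = 15/6 = 15/6 ≈ 2.5000.
Step 3: Plünnecke-Ruzsa gives |3A| ≤ K³·|A| = (2.5000)³ · 6 ≈ 93.7500.
Step 4: Compute 3A = A + A + A directly by enumerating all triples (a,b,c) ∈ A³; |3A| = 28.
Step 5: Check 28 ≤ 93.7500? Yes ✓.

K = 15/6, Plünnecke-Ruzsa bound K³|A| ≈ 93.7500, |3A| = 28, inequality holds.


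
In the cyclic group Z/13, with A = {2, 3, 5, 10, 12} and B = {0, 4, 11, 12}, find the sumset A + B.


Work in Z/13Z: reduce every sum a + b modulo 13.
Enumerate all 20 pairs:
a = 2: 2+0=2, 2+4=6, 2+11=0, 2+12=1
a = 3: 3+0=3, 3+4=7, 3+11=1, 3+12=2
a = 5: 5+0=5, 5+4=9, 5+11=3, 5+12=4
a = 10: 10+0=10, 10+4=1, 10+11=8, 10+12=9
a = 12: 12+0=12, 12+4=3, 12+11=10, 12+12=11
Distinct residues collected: {0, 1, 2, 3, 4, 5, 6, 7, 8, 9, 10, 11, 12}
|A + B| = 13 (out of 13 total residues).

A + B = {0, 1, 2, 3, 4, 5, 6, 7, 8, 9, 10, 11, 12}


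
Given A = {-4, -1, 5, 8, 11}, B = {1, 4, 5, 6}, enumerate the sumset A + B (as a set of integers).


A + B = {a + b : a ∈ A, b ∈ B}.
Enumerate all |A|·|B| = 5·4 = 20 pairs (a, b) and collect distinct sums.
a = -4: -4+1=-3, -4+4=0, -4+5=1, -4+6=2
a = -1: -1+1=0, -1+4=3, -1+5=4, -1+6=5
a = 5: 5+1=6, 5+4=9, 5+5=10, 5+6=11
a = 8: 8+1=9, 8+4=12, 8+5=13, 8+6=14
a = 11: 11+1=12, 11+4=15, 11+5=16, 11+6=17
Collecting distinct sums: A + B = {-3, 0, 1, 2, 3, 4, 5, 6, 9, 10, 11, 12, 13, 14, 15, 16, 17}
|A + B| = 17

A + B = {-3, 0, 1, 2, 3, 4, 5, 6, 9, 10, 11, 12, 13, 14, 15, 16, 17}


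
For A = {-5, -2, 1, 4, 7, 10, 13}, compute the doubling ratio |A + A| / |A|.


|A| = 7.
Compute A + A by enumerating all 49 pairs.
A + A = {-10, -7, -4, -1, 2, 5, 8, 11, 14, 17, 20, 23, 26}, so |A + A| = 13.
K = |A + A| / |A| = 13/7 (already in lowest terms) ≈ 1.8571.
Reference: AP of size 7 gives K = 13/7 ≈ 1.8571; a fully generic set of size 7 gives K ≈ 4.0000.

|A| = 7, |A + A| = 13, K = 13/7.


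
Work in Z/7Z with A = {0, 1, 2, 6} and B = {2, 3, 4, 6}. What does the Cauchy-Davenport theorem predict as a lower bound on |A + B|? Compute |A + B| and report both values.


Cauchy-Davenport: |A + B| ≥ min(p, |A| + |B| - 1) for A, B nonempty in Z/pZ.
|A| = 4, |B| = 4, p = 7.
CD lower bound = min(7, 4 + 4 - 1) = min(7, 7) = 7.
Compute A + B mod 7 directly:
a = 0: 0+2=2, 0+3=3, 0+4=4, 0+6=6
a = 1: 1+2=3, 1+3=4, 1+4=5, 1+6=0
a = 2: 2+2=4, 2+3=5, 2+4=6, 2+6=1
a = 6: 6+2=1, 6+3=2, 6+4=3, 6+6=5
A + B = {0, 1, 2, 3, 4, 5, 6}, so |A + B| = 7.
Verify: 7 ≥ 7? Yes ✓.

CD lower bound = 7, actual |A + B| = 7.


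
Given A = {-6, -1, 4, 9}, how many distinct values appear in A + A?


A + A = {a + a' : a, a' ∈ A}; |A| = 4.
General bounds: 2|A| - 1 ≤ |A + A| ≤ |A|(|A|+1)/2, i.e. 7 ≤ |A + A| ≤ 10.
Lower bound 2|A|-1 is attained iff A is an arithmetic progression.
Enumerate sums a + a' for a ≤ a' (symmetric, so this suffices):
a = -6: -6+-6=-12, -6+-1=-7, -6+4=-2, -6+9=3
a = -1: -1+-1=-2, -1+4=3, -1+9=8
a = 4: 4+4=8, 4+9=13
a = 9: 9+9=18
Distinct sums: {-12, -7, -2, 3, 8, 13, 18}
|A + A| = 7

|A + A| = 7


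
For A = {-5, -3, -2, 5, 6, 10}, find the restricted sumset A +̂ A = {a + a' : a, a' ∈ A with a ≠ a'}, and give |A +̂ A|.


Restricted sumset: A +̂ A = {a + a' : a ∈ A, a' ∈ A, a ≠ a'}.
Equivalently, take A + A and drop any sum 2a that is achievable ONLY as a + a for a ∈ A (i.e. sums representable only with equal summands).
Enumerate pairs (a, a') with a < a' (symmetric, so each unordered pair gives one sum; this covers all a ≠ a'):
  -5 + -3 = -8
  -5 + -2 = -7
  -5 + 5 = 0
  -5 + 6 = 1
  -5 + 10 = 5
  -3 + -2 = -5
  -3 + 5 = 2
  -3 + 6 = 3
  -3 + 10 = 7
  -2 + 5 = 3
  -2 + 6 = 4
  -2 + 10 = 8
  5 + 6 = 11
  5 + 10 = 15
  6 + 10 = 16
Collected distinct sums: {-8, -7, -5, 0, 1, 2, 3, 4, 5, 7, 8, 11, 15, 16}
|A +̂ A| = 14
(Reference bound: |A +̂ A| ≥ 2|A| - 3 for |A| ≥ 2, with |A| = 6 giving ≥ 9.)

|A +̂ A| = 14


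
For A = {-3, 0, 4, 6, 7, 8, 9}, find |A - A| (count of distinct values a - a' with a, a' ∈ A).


A - A = {a - a' : a, a' ∈ A}; |A| = 7.
Bounds: 2|A|-1 ≤ |A - A| ≤ |A|² - |A| + 1, i.e. 13 ≤ |A - A| ≤ 43.
Note: 0 ∈ A - A always (from a - a). The set is symmetric: if d ∈ A - A then -d ∈ A - A.
Enumerate nonzero differences d = a - a' with a > a' (then include -d):
Positive differences: {1, 2, 3, 4, 5, 6, 7, 8, 9, 10, 11, 12}
Full difference set: {0} ∪ (positive diffs) ∪ (negative diffs).
|A - A| = 1 + 2·12 = 25 (matches direct enumeration: 25).

|A - A| = 25


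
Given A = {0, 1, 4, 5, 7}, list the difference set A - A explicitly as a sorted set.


A - A = {a - a' : a, a' ∈ A}.
Compute a - a' for each ordered pair (a, a'):
a = 0: 0-0=0, 0-1=-1, 0-4=-4, 0-5=-5, 0-7=-7
a = 1: 1-0=1, 1-1=0, 1-4=-3, 1-5=-4, 1-7=-6
a = 4: 4-0=4, 4-1=3, 4-4=0, 4-5=-1, 4-7=-3
a = 5: 5-0=5, 5-1=4, 5-4=1, 5-5=0, 5-7=-2
a = 7: 7-0=7, 7-1=6, 7-4=3, 7-5=2, 7-7=0
Collecting distinct values (and noting 0 appears from a-a):
A - A = {-7, -6, -5, -4, -3, -2, -1, 0, 1, 2, 3, 4, 5, 6, 7}
|A - A| = 15

A - A = {-7, -6, -5, -4, -3, -2, -1, 0, 1, 2, 3, 4, 5, 6, 7}


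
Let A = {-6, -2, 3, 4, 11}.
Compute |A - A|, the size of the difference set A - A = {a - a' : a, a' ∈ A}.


A - A = {a - a' : a, a' ∈ A}; |A| = 5.
Bounds: 2|A|-1 ≤ |A - A| ≤ |A|² - |A| + 1, i.e. 9 ≤ |A - A| ≤ 21.
Note: 0 ∈ A - A always (from a - a). The set is symmetric: if d ∈ A - A then -d ∈ A - A.
Enumerate nonzero differences d = a - a' with a > a' (then include -d):
Positive differences: {1, 4, 5, 6, 7, 8, 9, 10, 13, 17}
Full difference set: {0} ∪ (positive diffs) ∪ (negative diffs).
|A - A| = 1 + 2·10 = 21 (matches direct enumeration: 21).

|A - A| = 21


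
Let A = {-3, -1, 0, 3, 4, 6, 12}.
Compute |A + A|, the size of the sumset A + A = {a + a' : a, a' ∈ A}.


A + A = {a + a' : a, a' ∈ A}; |A| = 7.
General bounds: 2|A| - 1 ≤ |A + A| ≤ |A|(|A|+1)/2, i.e. 13 ≤ |A + A| ≤ 28.
Lower bound 2|A|-1 is attained iff A is an arithmetic progression.
Enumerate sums a + a' for a ≤ a' (symmetric, so this suffices):
a = -3: -3+-3=-6, -3+-1=-4, -3+0=-3, -3+3=0, -3+4=1, -3+6=3, -3+12=9
a = -1: -1+-1=-2, -1+0=-1, -1+3=2, -1+4=3, -1+6=5, -1+12=11
a = 0: 0+0=0, 0+3=3, 0+4=4, 0+6=6, 0+12=12
a = 3: 3+3=6, 3+4=7, 3+6=9, 3+12=15
a = 4: 4+4=8, 4+6=10, 4+12=16
a = 6: 6+6=12, 6+12=18
a = 12: 12+12=24
Distinct sums: {-6, -4, -3, -2, -1, 0, 1, 2, 3, 4, 5, 6, 7, 8, 9, 10, 11, 12, 15, 16, 18, 24}
|A + A| = 22

|A + A| = 22


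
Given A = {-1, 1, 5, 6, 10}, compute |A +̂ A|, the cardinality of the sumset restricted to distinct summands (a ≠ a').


Restricted sumset: A +̂ A = {a + a' : a ∈ A, a' ∈ A, a ≠ a'}.
Equivalently, take A + A and drop any sum 2a that is achievable ONLY as a + a for a ∈ A (i.e. sums representable only with equal summands).
Enumerate pairs (a, a') with a < a' (symmetric, so each unordered pair gives one sum; this covers all a ≠ a'):
  -1 + 1 = 0
  -1 + 5 = 4
  -1 + 6 = 5
  -1 + 10 = 9
  1 + 5 = 6
  1 + 6 = 7
  1 + 10 = 11
  5 + 6 = 11
  5 + 10 = 15
  6 + 10 = 16
Collected distinct sums: {0, 4, 5, 6, 7, 9, 11, 15, 16}
|A +̂ A| = 9
(Reference bound: |A +̂ A| ≥ 2|A| - 3 for |A| ≥ 2, with |A| = 5 giving ≥ 7.)

|A +̂ A| = 9


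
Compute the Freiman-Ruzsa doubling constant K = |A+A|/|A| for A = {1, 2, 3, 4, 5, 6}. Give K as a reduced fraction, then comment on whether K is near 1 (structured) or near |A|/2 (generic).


|A| = 6.
Compute A + A by enumerating all 36 pairs.
A + A = {2, 3, 4, 5, 6, 7, 8, 9, 10, 11, 12}, so |A + A| = 11.
K = |A + A| / |A| = 11/6 (already in lowest terms) ≈ 1.8333.
Reference: AP of size 6 gives K = 11/6 ≈ 1.8333; a fully generic set of size 6 gives K ≈ 3.5000.

|A| = 6, |A + A| = 11, K = 11/6.


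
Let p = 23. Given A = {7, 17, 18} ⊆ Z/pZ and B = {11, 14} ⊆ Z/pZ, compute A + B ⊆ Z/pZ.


Work in Z/23Z: reduce every sum a + b modulo 23.
Enumerate all 6 pairs:
a = 7: 7+11=18, 7+14=21
a = 17: 17+11=5, 17+14=8
a = 18: 18+11=6, 18+14=9
Distinct residues collected: {5, 6, 8, 9, 18, 21}
|A + B| = 6 (out of 23 total residues).

A + B = {5, 6, 8, 9, 18, 21}


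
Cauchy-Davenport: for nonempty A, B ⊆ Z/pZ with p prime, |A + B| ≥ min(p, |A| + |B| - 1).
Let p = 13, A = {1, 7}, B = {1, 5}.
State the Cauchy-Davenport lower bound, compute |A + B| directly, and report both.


Cauchy-Davenport: |A + B| ≥ min(p, |A| + |B| - 1) for A, B nonempty in Z/pZ.
|A| = 2, |B| = 2, p = 13.
CD lower bound = min(13, 2 + 2 - 1) = min(13, 3) = 3.
Compute A + B mod 13 directly:
a = 1: 1+1=2, 1+5=6
a = 7: 7+1=8, 7+5=12
A + B = {2, 6, 8, 12}, so |A + B| = 4.
Verify: 4 ≥ 3? Yes ✓.

CD lower bound = 3, actual |A + B| = 4.


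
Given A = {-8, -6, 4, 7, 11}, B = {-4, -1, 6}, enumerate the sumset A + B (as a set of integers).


A + B = {a + b : a ∈ A, b ∈ B}.
Enumerate all |A|·|B| = 5·3 = 15 pairs (a, b) and collect distinct sums.
a = -8: -8+-4=-12, -8+-1=-9, -8+6=-2
a = -6: -6+-4=-10, -6+-1=-7, -6+6=0
a = 4: 4+-4=0, 4+-1=3, 4+6=10
a = 7: 7+-4=3, 7+-1=6, 7+6=13
a = 11: 11+-4=7, 11+-1=10, 11+6=17
Collecting distinct sums: A + B = {-12, -10, -9, -7, -2, 0, 3, 6, 7, 10, 13, 17}
|A + B| = 12

A + B = {-12, -10, -9, -7, -2, 0, 3, 6, 7, 10, 13, 17}


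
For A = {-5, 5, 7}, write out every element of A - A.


A - A = {a - a' : a, a' ∈ A}.
Compute a - a' for each ordered pair (a, a'):
a = -5: -5--5=0, -5-5=-10, -5-7=-12
a = 5: 5--5=10, 5-5=0, 5-7=-2
a = 7: 7--5=12, 7-5=2, 7-7=0
Collecting distinct values (and noting 0 appears from a-a):
A - A = {-12, -10, -2, 0, 2, 10, 12}
|A - A| = 7

A - A = {-12, -10, -2, 0, 2, 10, 12}


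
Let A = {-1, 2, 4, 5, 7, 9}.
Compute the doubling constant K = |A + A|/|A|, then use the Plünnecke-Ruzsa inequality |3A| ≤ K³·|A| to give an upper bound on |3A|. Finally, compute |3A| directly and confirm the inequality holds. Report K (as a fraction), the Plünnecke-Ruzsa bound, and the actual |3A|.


|A| = 6.
Step 1: Compute A + A by enumerating all 36 pairs.
A + A = {-2, 1, 3, 4, 6, 7, 8, 9, 10, 11, 12, 13, 14, 16, 18}, so |A + A| = 15.
Step 2: Doubling constant K = |A + A|/|A| = 15/6 = 15/6 ≈ 2.5000.
Step 3: Plünnecke-Ruzsa gives |3A| ≤ K³·|A| = (2.5000)³ · 6 ≈ 93.7500.
Step 4: Compute 3A = A + A + A directly by enumerating all triples (a,b,c) ∈ A³; |3A| = 25.
Step 5: Check 25 ≤ 93.7500? Yes ✓.

K = 15/6, Plünnecke-Ruzsa bound K³|A| ≈ 93.7500, |3A| = 25, inequality holds.


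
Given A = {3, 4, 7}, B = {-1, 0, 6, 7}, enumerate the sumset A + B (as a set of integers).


A + B = {a + b : a ∈ A, b ∈ B}.
Enumerate all |A|·|B| = 3·4 = 12 pairs (a, b) and collect distinct sums.
a = 3: 3+-1=2, 3+0=3, 3+6=9, 3+7=10
a = 4: 4+-1=3, 4+0=4, 4+6=10, 4+7=11
a = 7: 7+-1=6, 7+0=7, 7+6=13, 7+7=14
Collecting distinct sums: A + B = {2, 3, 4, 6, 7, 9, 10, 11, 13, 14}
|A + B| = 10

A + B = {2, 3, 4, 6, 7, 9, 10, 11, 13, 14}


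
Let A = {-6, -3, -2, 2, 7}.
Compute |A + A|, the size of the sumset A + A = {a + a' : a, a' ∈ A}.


A + A = {a + a' : a, a' ∈ A}; |A| = 5.
General bounds: 2|A| - 1 ≤ |A + A| ≤ |A|(|A|+1)/2, i.e. 9 ≤ |A + A| ≤ 15.
Lower bound 2|A|-1 is attained iff A is an arithmetic progression.
Enumerate sums a + a' for a ≤ a' (symmetric, so this suffices):
a = -6: -6+-6=-12, -6+-3=-9, -6+-2=-8, -6+2=-4, -6+7=1
a = -3: -3+-3=-6, -3+-2=-5, -3+2=-1, -3+7=4
a = -2: -2+-2=-4, -2+2=0, -2+7=5
a = 2: 2+2=4, 2+7=9
a = 7: 7+7=14
Distinct sums: {-12, -9, -8, -6, -5, -4, -1, 0, 1, 4, 5, 9, 14}
|A + A| = 13

|A + A| = 13


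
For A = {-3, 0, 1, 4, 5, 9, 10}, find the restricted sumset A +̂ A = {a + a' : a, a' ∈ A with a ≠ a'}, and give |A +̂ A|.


Restricted sumset: A +̂ A = {a + a' : a ∈ A, a' ∈ A, a ≠ a'}.
Equivalently, take A + A and drop any sum 2a that is achievable ONLY as a + a for a ∈ A (i.e. sums representable only with equal summands).
Enumerate pairs (a, a') with a < a' (symmetric, so each unordered pair gives one sum; this covers all a ≠ a'):
  -3 + 0 = -3
  -3 + 1 = -2
  -3 + 4 = 1
  -3 + 5 = 2
  -3 + 9 = 6
  -3 + 10 = 7
  0 + 1 = 1
  0 + 4 = 4
  0 + 5 = 5
  0 + 9 = 9
  0 + 10 = 10
  1 + 4 = 5
  1 + 5 = 6
  1 + 9 = 10
  1 + 10 = 11
  4 + 5 = 9
  4 + 9 = 13
  4 + 10 = 14
  5 + 9 = 14
  5 + 10 = 15
  9 + 10 = 19
Collected distinct sums: {-3, -2, 1, 2, 4, 5, 6, 7, 9, 10, 11, 13, 14, 15, 19}
|A +̂ A| = 15
(Reference bound: |A +̂ A| ≥ 2|A| - 3 for |A| ≥ 2, with |A| = 7 giving ≥ 11.)

|A +̂ A| = 15


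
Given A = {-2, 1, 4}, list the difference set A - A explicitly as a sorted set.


A - A = {a - a' : a, a' ∈ A}.
Compute a - a' for each ordered pair (a, a'):
a = -2: -2--2=0, -2-1=-3, -2-4=-6
a = 1: 1--2=3, 1-1=0, 1-4=-3
a = 4: 4--2=6, 4-1=3, 4-4=0
Collecting distinct values (and noting 0 appears from a-a):
A - A = {-6, -3, 0, 3, 6}
|A - A| = 5

A - A = {-6, -3, 0, 3, 6}


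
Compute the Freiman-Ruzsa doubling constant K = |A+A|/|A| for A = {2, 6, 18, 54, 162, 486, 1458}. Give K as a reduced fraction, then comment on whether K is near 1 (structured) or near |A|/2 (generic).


|A| = 7.
Compute A + A by enumerating all 49 pairs.
A + A = {4, 8, 12, 20, 24, 36, 56, 60, 72, 108, 164, 168, 180, 216, 324, 488, 492, 504, 540, 648, 972, 1460, 1464, 1476, 1512, 1620, 1944, 2916}, so |A + A| = 28.
K = |A + A| / |A| = 28/7 = 4/1 ≈ 4.0000.
Reference: AP of size 7 gives K = 13/7 ≈ 1.8571; a fully generic set of size 7 gives K ≈ 4.0000.

|A| = 7, |A + A| = 28, K = 28/7 = 4/1.


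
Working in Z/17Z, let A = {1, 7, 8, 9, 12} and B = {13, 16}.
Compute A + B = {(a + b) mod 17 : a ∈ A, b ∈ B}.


Work in Z/17Z: reduce every sum a + b modulo 17.
Enumerate all 10 pairs:
a = 1: 1+13=14, 1+16=0
a = 7: 7+13=3, 7+16=6
a = 8: 8+13=4, 8+16=7
a = 9: 9+13=5, 9+16=8
a = 12: 12+13=8, 12+16=11
Distinct residues collected: {0, 3, 4, 5, 6, 7, 8, 11, 14}
|A + B| = 9 (out of 17 total residues).

A + B = {0, 3, 4, 5, 6, 7, 8, 11, 14}


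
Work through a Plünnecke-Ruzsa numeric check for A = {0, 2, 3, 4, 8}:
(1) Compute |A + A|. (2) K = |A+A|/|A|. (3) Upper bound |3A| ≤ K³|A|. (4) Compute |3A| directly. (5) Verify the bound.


|A| = 5.
Step 1: Compute A + A by enumerating all 25 pairs.
A + A = {0, 2, 3, 4, 5, 6, 7, 8, 10, 11, 12, 16}, so |A + A| = 12.
Step 2: Doubling constant K = |A + A|/|A| = 12/5 = 12/5 ≈ 2.4000.
Step 3: Plünnecke-Ruzsa gives |3A| ≤ K³·|A| = (2.4000)³ · 5 ≈ 69.1200.
Step 4: Compute 3A = A + A + A directly by enumerating all triples (a,b,c) ∈ A³; |3A| = 20.
Step 5: Check 20 ≤ 69.1200? Yes ✓.

K = 12/5, Plünnecke-Ruzsa bound K³|A| ≈ 69.1200, |3A| = 20, inequality holds.


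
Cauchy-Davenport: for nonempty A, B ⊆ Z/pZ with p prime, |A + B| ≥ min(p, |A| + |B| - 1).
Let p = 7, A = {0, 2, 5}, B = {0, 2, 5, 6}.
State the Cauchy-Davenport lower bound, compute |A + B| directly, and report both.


Cauchy-Davenport: |A + B| ≥ min(p, |A| + |B| - 1) for A, B nonempty in Z/pZ.
|A| = 3, |B| = 4, p = 7.
CD lower bound = min(7, 3 + 4 - 1) = min(7, 6) = 6.
Compute A + B mod 7 directly:
a = 0: 0+0=0, 0+2=2, 0+5=5, 0+6=6
a = 2: 2+0=2, 2+2=4, 2+5=0, 2+6=1
a = 5: 5+0=5, 5+2=0, 5+5=3, 5+6=4
A + B = {0, 1, 2, 3, 4, 5, 6}, so |A + B| = 7.
Verify: 7 ≥ 6? Yes ✓.

CD lower bound = 6, actual |A + B| = 7.


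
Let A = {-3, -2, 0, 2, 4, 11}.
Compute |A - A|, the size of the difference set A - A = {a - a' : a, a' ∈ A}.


A - A = {a - a' : a, a' ∈ A}; |A| = 6.
Bounds: 2|A|-1 ≤ |A - A| ≤ |A|² - |A| + 1, i.e. 11 ≤ |A - A| ≤ 31.
Note: 0 ∈ A - A always (from a - a). The set is symmetric: if d ∈ A - A then -d ∈ A - A.
Enumerate nonzero differences d = a - a' with a > a' (then include -d):
Positive differences: {1, 2, 3, 4, 5, 6, 7, 9, 11, 13, 14}
Full difference set: {0} ∪ (positive diffs) ∪ (negative diffs).
|A - A| = 1 + 2·11 = 23 (matches direct enumeration: 23).

|A - A| = 23


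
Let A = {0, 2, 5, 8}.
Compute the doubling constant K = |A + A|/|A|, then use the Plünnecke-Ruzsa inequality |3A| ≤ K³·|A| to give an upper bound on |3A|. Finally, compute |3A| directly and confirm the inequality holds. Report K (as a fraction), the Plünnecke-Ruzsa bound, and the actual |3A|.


|A| = 4.
Step 1: Compute A + A by enumerating all 16 pairs.
A + A = {0, 2, 4, 5, 7, 8, 10, 13, 16}, so |A + A| = 9.
Step 2: Doubling constant K = |A + A|/|A| = 9/4 = 9/4 ≈ 2.2500.
Step 3: Plünnecke-Ruzsa gives |3A| ≤ K³·|A| = (2.2500)³ · 4 ≈ 45.5625.
Step 4: Compute 3A = A + A + A directly by enumerating all triples (a,b,c) ∈ A³; |3A| = 16.
Step 5: Check 16 ≤ 45.5625? Yes ✓.

K = 9/4, Plünnecke-Ruzsa bound K³|A| ≈ 45.5625, |3A| = 16, inequality holds.


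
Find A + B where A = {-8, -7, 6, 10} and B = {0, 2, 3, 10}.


A + B = {a + b : a ∈ A, b ∈ B}.
Enumerate all |A|·|B| = 4·4 = 16 pairs (a, b) and collect distinct sums.
a = -8: -8+0=-8, -8+2=-6, -8+3=-5, -8+10=2
a = -7: -7+0=-7, -7+2=-5, -7+3=-4, -7+10=3
a = 6: 6+0=6, 6+2=8, 6+3=9, 6+10=16
a = 10: 10+0=10, 10+2=12, 10+3=13, 10+10=20
Collecting distinct sums: A + B = {-8, -7, -6, -5, -4, 2, 3, 6, 8, 9, 10, 12, 13, 16, 20}
|A + B| = 15

A + B = {-8, -7, -6, -5, -4, 2, 3, 6, 8, 9, 10, 12, 13, 16, 20}


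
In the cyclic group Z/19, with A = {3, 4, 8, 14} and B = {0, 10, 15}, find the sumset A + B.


Work in Z/19Z: reduce every sum a + b modulo 19.
Enumerate all 12 pairs:
a = 3: 3+0=3, 3+10=13, 3+15=18
a = 4: 4+0=4, 4+10=14, 4+15=0
a = 8: 8+0=8, 8+10=18, 8+15=4
a = 14: 14+0=14, 14+10=5, 14+15=10
Distinct residues collected: {0, 3, 4, 5, 8, 10, 13, 14, 18}
|A + B| = 9 (out of 19 total residues).

A + B = {0, 3, 4, 5, 8, 10, 13, 14, 18}


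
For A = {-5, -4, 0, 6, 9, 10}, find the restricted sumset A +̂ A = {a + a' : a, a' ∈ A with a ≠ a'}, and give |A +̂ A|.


Restricted sumset: A +̂ A = {a + a' : a ∈ A, a' ∈ A, a ≠ a'}.
Equivalently, take A + A and drop any sum 2a that is achievable ONLY as a + a for a ∈ A (i.e. sums representable only with equal summands).
Enumerate pairs (a, a') with a < a' (symmetric, so each unordered pair gives one sum; this covers all a ≠ a'):
  -5 + -4 = -9
  -5 + 0 = -5
  -5 + 6 = 1
  -5 + 9 = 4
  -5 + 10 = 5
  -4 + 0 = -4
  -4 + 6 = 2
  -4 + 9 = 5
  -4 + 10 = 6
  0 + 6 = 6
  0 + 9 = 9
  0 + 10 = 10
  6 + 9 = 15
  6 + 10 = 16
  9 + 10 = 19
Collected distinct sums: {-9, -5, -4, 1, 2, 4, 5, 6, 9, 10, 15, 16, 19}
|A +̂ A| = 13
(Reference bound: |A +̂ A| ≥ 2|A| - 3 for |A| ≥ 2, with |A| = 6 giving ≥ 9.)

|A +̂ A| = 13


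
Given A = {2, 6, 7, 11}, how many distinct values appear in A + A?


A + A = {a + a' : a, a' ∈ A}; |A| = 4.
General bounds: 2|A| - 1 ≤ |A + A| ≤ |A|(|A|+1)/2, i.e. 7 ≤ |A + A| ≤ 10.
Lower bound 2|A|-1 is attained iff A is an arithmetic progression.
Enumerate sums a + a' for a ≤ a' (symmetric, so this suffices):
a = 2: 2+2=4, 2+6=8, 2+7=9, 2+11=13
a = 6: 6+6=12, 6+7=13, 6+11=17
a = 7: 7+7=14, 7+11=18
a = 11: 11+11=22
Distinct sums: {4, 8, 9, 12, 13, 14, 17, 18, 22}
|A + A| = 9

|A + A| = 9


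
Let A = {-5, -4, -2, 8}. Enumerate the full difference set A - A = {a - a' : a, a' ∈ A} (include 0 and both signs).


A - A = {a - a' : a, a' ∈ A}.
Compute a - a' for each ordered pair (a, a'):
a = -5: -5--5=0, -5--4=-1, -5--2=-3, -5-8=-13
a = -4: -4--5=1, -4--4=0, -4--2=-2, -4-8=-12
a = -2: -2--5=3, -2--4=2, -2--2=0, -2-8=-10
a = 8: 8--5=13, 8--4=12, 8--2=10, 8-8=0
Collecting distinct values (and noting 0 appears from a-a):
A - A = {-13, -12, -10, -3, -2, -1, 0, 1, 2, 3, 10, 12, 13}
|A - A| = 13

A - A = {-13, -12, -10, -3, -2, -1, 0, 1, 2, 3, 10, 12, 13}


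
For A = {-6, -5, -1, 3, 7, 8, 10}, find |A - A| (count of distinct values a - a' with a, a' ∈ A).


A - A = {a - a' : a, a' ∈ A}; |A| = 7.
Bounds: 2|A|-1 ≤ |A - A| ≤ |A|² - |A| + 1, i.e. 13 ≤ |A - A| ≤ 43.
Note: 0 ∈ A - A always (from a - a). The set is symmetric: if d ∈ A - A then -d ∈ A - A.
Enumerate nonzero differences d = a - a' with a > a' (then include -d):
Positive differences: {1, 2, 3, 4, 5, 7, 8, 9, 11, 12, 13, 14, 15, 16}
Full difference set: {0} ∪ (positive diffs) ∪ (negative diffs).
|A - A| = 1 + 2·14 = 29 (matches direct enumeration: 29).

|A - A| = 29


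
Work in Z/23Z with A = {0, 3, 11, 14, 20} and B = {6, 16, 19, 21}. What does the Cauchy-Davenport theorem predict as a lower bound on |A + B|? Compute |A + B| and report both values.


Cauchy-Davenport: |A + B| ≥ min(p, |A| + |B| - 1) for A, B nonempty in Z/pZ.
|A| = 5, |B| = 4, p = 23.
CD lower bound = min(23, 5 + 4 - 1) = min(23, 8) = 8.
Compute A + B mod 23 directly:
a = 0: 0+6=6, 0+16=16, 0+19=19, 0+21=21
a = 3: 3+6=9, 3+16=19, 3+19=22, 3+21=1
a = 11: 11+6=17, 11+16=4, 11+19=7, 11+21=9
a = 14: 14+6=20, 14+16=7, 14+19=10, 14+21=12
a = 20: 20+6=3, 20+16=13, 20+19=16, 20+21=18
A + B = {1, 3, 4, 6, 7, 9, 10, 12, 13, 16, 17, 18, 19, 20, 21, 22}, so |A + B| = 16.
Verify: 16 ≥ 8? Yes ✓.

CD lower bound = 8, actual |A + B| = 16.


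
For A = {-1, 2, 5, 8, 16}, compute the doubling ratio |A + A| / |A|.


|A| = 5.
Compute A + A by enumerating all 25 pairs.
A + A = {-2, 1, 4, 7, 10, 13, 15, 16, 18, 21, 24, 32}, so |A + A| = 12.
K = |A + A| / |A| = 12/5 (already in lowest terms) ≈ 2.4000.
Reference: AP of size 5 gives K = 9/5 ≈ 1.8000; a fully generic set of size 5 gives K ≈ 3.0000.

|A| = 5, |A + A| = 12, K = 12/5.


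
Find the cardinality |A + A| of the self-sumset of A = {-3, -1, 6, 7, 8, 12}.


A + A = {a + a' : a, a' ∈ A}; |A| = 6.
General bounds: 2|A| - 1 ≤ |A + A| ≤ |A|(|A|+1)/2, i.e. 11 ≤ |A + A| ≤ 21.
Lower bound 2|A|-1 is attained iff A is an arithmetic progression.
Enumerate sums a + a' for a ≤ a' (symmetric, so this suffices):
a = -3: -3+-3=-6, -3+-1=-4, -3+6=3, -3+7=4, -3+8=5, -3+12=9
a = -1: -1+-1=-2, -1+6=5, -1+7=6, -1+8=7, -1+12=11
a = 6: 6+6=12, 6+7=13, 6+8=14, 6+12=18
a = 7: 7+7=14, 7+8=15, 7+12=19
a = 8: 8+8=16, 8+12=20
a = 12: 12+12=24
Distinct sums: {-6, -4, -2, 3, 4, 5, 6, 7, 9, 11, 12, 13, 14, 15, 16, 18, 19, 20, 24}
|A + A| = 19

|A + A| = 19


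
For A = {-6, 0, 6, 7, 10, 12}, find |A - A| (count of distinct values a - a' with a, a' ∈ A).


A - A = {a - a' : a, a' ∈ A}; |A| = 6.
Bounds: 2|A|-1 ≤ |A - A| ≤ |A|² - |A| + 1, i.e. 11 ≤ |A - A| ≤ 31.
Note: 0 ∈ A - A always (from a - a). The set is symmetric: if d ∈ A - A then -d ∈ A - A.
Enumerate nonzero differences d = a - a' with a > a' (then include -d):
Positive differences: {1, 2, 3, 4, 5, 6, 7, 10, 12, 13, 16, 18}
Full difference set: {0} ∪ (positive diffs) ∪ (negative diffs).
|A - A| = 1 + 2·12 = 25 (matches direct enumeration: 25).

|A - A| = 25


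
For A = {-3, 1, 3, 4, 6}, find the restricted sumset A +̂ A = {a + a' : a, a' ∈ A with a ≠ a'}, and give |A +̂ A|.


Restricted sumset: A +̂ A = {a + a' : a ∈ A, a' ∈ A, a ≠ a'}.
Equivalently, take A + A and drop any sum 2a that is achievable ONLY as a + a for a ∈ A (i.e. sums representable only with equal summands).
Enumerate pairs (a, a') with a < a' (symmetric, so each unordered pair gives one sum; this covers all a ≠ a'):
  -3 + 1 = -2
  -3 + 3 = 0
  -3 + 4 = 1
  -3 + 6 = 3
  1 + 3 = 4
  1 + 4 = 5
  1 + 6 = 7
  3 + 4 = 7
  3 + 6 = 9
  4 + 6 = 10
Collected distinct sums: {-2, 0, 1, 3, 4, 5, 7, 9, 10}
|A +̂ A| = 9
(Reference bound: |A +̂ A| ≥ 2|A| - 3 for |A| ≥ 2, with |A| = 5 giving ≥ 7.)

|A +̂ A| = 9


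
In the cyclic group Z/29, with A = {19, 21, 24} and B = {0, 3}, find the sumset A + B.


Work in Z/29Z: reduce every sum a + b modulo 29.
Enumerate all 6 pairs:
a = 19: 19+0=19, 19+3=22
a = 21: 21+0=21, 21+3=24
a = 24: 24+0=24, 24+3=27
Distinct residues collected: {19, 21, 22, 24, 27}
|A + B| = 5 (out of 29 total residues).

A + B = {19, 21, 22, 24, 27}


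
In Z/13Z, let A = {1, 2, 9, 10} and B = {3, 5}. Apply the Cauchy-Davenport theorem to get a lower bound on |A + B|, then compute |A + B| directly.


Cauchy-Davenport: |A + B| ≥ min(p, |A| + |B| - 1) for A, B nonempty in Z/pZ.
|A| = 4, |B| = 2, p = 13.
CD lower bound = min(13, 4 + 2 - 1) = min(13, 5) = 5.
Compute A + B mod 13 directly:
a = 1: 1+3=4, 1+5=6
a = 2: 2+3=5, 2+5=7
a = 9: 9+3=12, 9+5=1
a = 10: 10+3=0, 10+5=2
A + B = {0, 1, 2, 4, 5, 6, 7, 12}, so |A + B| = 8.
Verify: 8 ≥ 5? Yes ✓.

CD lower bound = 5, actual |A + B| = 8.


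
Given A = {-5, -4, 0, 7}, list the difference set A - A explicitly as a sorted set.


A - A = {a - a' : a, a' ∈ A}.
Compute a - a' for each ordered pair (a, a'):
a = -5: -5--5=0, -5--4=-1, -5-0=-5, -5-7=-12
a = -4: -4--5=1, -4--4=0, -4-0=-4, -4-7=-11
a = 0: 0--5=5, 0--4=4, 0-0=0, 0-7=-7
a = 7: 7--5=12, 7--4=11, 7-0=7, 7-7=0
Collecting distinct values (and noting 0 appears from a-a):
A - A = {-12, -11, -7, -5, -4, -1, 0, 1, 4, 5, 7, 11, 12}
|A - A| = 13

A - A = {-12, -11, -7, -5, -4, -1, 0, 1, 4, 5, 7, 11, 12}


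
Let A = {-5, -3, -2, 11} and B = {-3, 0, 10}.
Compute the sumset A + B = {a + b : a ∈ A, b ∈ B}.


A + B = {a + b : a ∈ A, b ∈ B}.
Enumerate all |A|·|B| = 4·3 = 12 pairs (a, b) and collect distinct sums.
a = -5: -5+-3=-8, -5+0=-5, -5+10=5
a = -3: -3+-3=-6, -3+0=-3, -3+10=7
a = -2: -2+-3=-5, -2+0=-2, -2+10=8
a = 11: 11+-3=8, 11+0=11, 11+10=21
Collecting distinct sums: A + B = {-8, -6, -5, -3, -2, 5, 7, 8, 11, 21}
|A + B| = 10

A + B = {-8, -6, -5, -3, -2, 5, 7, 8, 11, 21}


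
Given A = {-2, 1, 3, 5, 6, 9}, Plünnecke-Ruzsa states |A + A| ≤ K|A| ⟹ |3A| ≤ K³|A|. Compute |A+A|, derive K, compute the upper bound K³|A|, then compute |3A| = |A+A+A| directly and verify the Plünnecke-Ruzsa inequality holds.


|A| = 6.
Step 1: Compute A + A by enumerating all 36 pairs.
A + A = {-4, -1, 1, 2, 3, 4, 6, 7, 8, 9, 10, 11, 12, 14, 15, 18}, so |A + A| = 16.
Step 2: Doubling constant K = |A + A|/|A| = 16/6 = 16/6 ≈ 2.6667.
Step 3: Plünnecke-Ruzsa gives |3A| ≤ K³·|A| = (2.6667)³ · 6 ≈ 113.7778.
Step 4: Compute 3A = A + A + A directly by enumerating all triples (a,b,c) ∈ A³; |3A| = 28.
Step 5: Check 28 ≤ 113.7778? Yes ✓.

K = 16/6, Plünnecke-Ruzsa bound K³|A| ≈ 113.7778, |3A| = 28, inequality holds.


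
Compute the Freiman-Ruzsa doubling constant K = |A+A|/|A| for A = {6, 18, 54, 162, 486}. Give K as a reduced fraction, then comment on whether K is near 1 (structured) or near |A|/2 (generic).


|A| = 5.
Compute A + A by enumerating all 25 pairs.
A + A = {12, 24, 36, 60, 72, 108, 168, 180, 216, 324, 492, 504, 540, 648, 972}, so |A + A| = 15.
K = |A + A| / |A| = 15/5 = 3/1 ≈ 3.0000.
Reference: AP of size 5 gives K = 9/5 ≈ 1.8000; a fully generic set of size 5 gives K ≈ 3.0000.

|A| = 5, |A + A| = 15, K = 15/5 = 3/1.


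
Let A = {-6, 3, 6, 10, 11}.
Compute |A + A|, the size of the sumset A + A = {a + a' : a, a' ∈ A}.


A + A = {a + a' : a, a' ∈ A}; |A| = 5.
General bounds: 2|A| - 1 ≤ |A + A| ≤ |A|(|A|+1)/2, i.e. 9 ≤ |A + A| ≤ 15.
Lower bound 2|A|-1 is attained iff A is an arithmetic progression.
Enumerate sums a + a' for a ≤ a' (symmetric, so this suffices):
a = -6: -6+-6=-12, -6+3=-3, -6+6=0, -6+10=4, -6+11=5
a = 3: 3+3=6, 3+6=9, 3+10=13, 3+11=14
a = 6: 6+6=12, 6+10=16, 6+11=17
a = 10: 10+10=20, 10+11=21
a = 11: 11+11=22
Distinct sums: {-12, -3, 0, 4, 5, 6, 9, 12, 13, 14, 16, 17, 20, 21, 22}
|A + A| = 15

|A + A| = 15


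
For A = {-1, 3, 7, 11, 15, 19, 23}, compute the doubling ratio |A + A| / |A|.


|A| = 7.
Compute A + A by enumerating all 49 pairs.
A + A = {-2, 2, 6, 10, 14, 18, 22, 26, 30, 34, 38, 42, 46}, so |A + A| = 13.
K = |A + A| / |A| = 13/7 (already in lowest terms) ≈ 1.8571.
Reference: AP of size 7 gives K = 13/7 ≈ 1.8571; a fully generic set of size 7 gives K ≈ 4.0000.

|A| = 7, |A + A| = 13, K = 13/7.


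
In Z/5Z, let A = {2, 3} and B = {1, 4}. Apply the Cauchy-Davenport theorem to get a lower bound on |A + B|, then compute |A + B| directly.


Cauchy-Davenport: |A + B| ≥ min(p, |A| + |B| - 1) for A, B nonempty in Z/pZ.
|A| = 2, |B| = 2, p = 5.
CD lower bound = min(5, 2 + 2 - 1) = min(5, 3) = 3.
Compute A + B mod 5 directly:
a = 2: 2+1=3, 2+4=1
a = 3: 3+1=4, 3+4=2
A + B = {1, 2, 3, 4}, so |A + B| = 4.
Verify: 4 ≥ 3? Yes ✓.

CD lower bound = 3, actual |A + B| = 4.
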